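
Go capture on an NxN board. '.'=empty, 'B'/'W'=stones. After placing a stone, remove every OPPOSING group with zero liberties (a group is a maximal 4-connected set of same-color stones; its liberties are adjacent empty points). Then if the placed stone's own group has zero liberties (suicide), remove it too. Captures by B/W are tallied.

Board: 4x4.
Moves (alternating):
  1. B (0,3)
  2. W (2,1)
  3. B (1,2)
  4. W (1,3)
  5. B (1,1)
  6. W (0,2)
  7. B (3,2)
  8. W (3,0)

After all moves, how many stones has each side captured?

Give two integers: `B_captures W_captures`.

Answer: 0 1

Derivation:
Move 1: B@(0,3) -> caps B=0 W=0
Move 2: W@(2,1) -> caps B=0 W=0
Move 3: B@(1,2) -> caps B=0 W=0
Move 4: W@(1,3) -> caps B=0 W=0
Move 5: B@(1,1) -> caps B=0 W=0
Move 6: W@(0,2) -> caps B=0 W=1
Move 7: B@(3,2) -> caps B=0 W=1
Move 8: W@(3,0) -> caps B=0 W=1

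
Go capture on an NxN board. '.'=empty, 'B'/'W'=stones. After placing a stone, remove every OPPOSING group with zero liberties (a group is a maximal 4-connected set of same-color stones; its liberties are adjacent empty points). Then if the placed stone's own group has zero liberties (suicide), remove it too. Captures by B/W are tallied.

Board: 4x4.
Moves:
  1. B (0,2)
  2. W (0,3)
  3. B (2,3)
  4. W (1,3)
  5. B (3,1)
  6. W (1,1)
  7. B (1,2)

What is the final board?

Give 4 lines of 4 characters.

Answer: ..B.
.WB.
...B
.B..

Derivation:
Move 1: B@(0,2) -> caps B=0 W=0
Move 2: W@(0,3) -> caps B=0 W=0
Move 3: B@(2,3) -> caps B=0 W=0
Move 4: W@(1,3) -> caps B=0 W=0
Move 5: B@(3,1) -> caps B=0 W=0
Move 6: W@(1,1) -> caps B=0 W=0
Move 7: B@(1,2) -> caps B=2 W=0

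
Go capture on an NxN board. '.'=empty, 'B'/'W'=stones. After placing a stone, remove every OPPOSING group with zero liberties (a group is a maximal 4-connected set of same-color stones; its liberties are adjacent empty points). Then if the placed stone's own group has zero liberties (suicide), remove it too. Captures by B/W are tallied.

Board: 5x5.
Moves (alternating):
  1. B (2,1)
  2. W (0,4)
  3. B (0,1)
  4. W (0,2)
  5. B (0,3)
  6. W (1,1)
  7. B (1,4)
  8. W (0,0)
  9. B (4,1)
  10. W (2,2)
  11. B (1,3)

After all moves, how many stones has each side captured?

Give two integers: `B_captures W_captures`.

Move 1: B@(2,1) -> caps B=0 W=0
Move 2: W@(0,4) -> caps B=0 W=0
Move 3: B@(0,1) -> caps B=0 W=0
Move 4: W@(0,2) -> caps B=0 W=0
Move 5: B@(0,3) -> caps B=0 W=0
Move 6: W@(1,1) -> caps B=0 W=0
Move 7: B@(1,4) -> caps B=1 W=0
Move 8: W@(0,0) -> caps B=1 W=1
Move 9: B@(4,1) -> caps B=1 W=1
Move 10: W@(2,2) -> caps B=1 W=1
Move 11: B@(1,3) -> caps B=1 W=1

Answer: 1 1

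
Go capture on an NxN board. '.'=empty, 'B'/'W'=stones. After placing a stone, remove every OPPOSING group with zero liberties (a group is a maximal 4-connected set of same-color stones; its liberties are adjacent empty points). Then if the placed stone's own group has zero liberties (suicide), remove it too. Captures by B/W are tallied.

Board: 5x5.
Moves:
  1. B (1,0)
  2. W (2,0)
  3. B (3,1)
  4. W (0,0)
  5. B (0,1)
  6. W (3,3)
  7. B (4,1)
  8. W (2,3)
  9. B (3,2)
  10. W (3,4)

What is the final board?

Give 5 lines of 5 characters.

Answer: .B...
B....
W..W.
.BBWW
.B...

Derivation:
Move 1: B@(1,0) -> caps B=0 W=0
Move 2: W@(2,0) -> caps B=0 W=0
Move 3: B@(3,1) -> caps B=0 W=0
Move 4: W@(0,0) -> caps B=0 W=0
Move 5: B@(0,1) -> caps B=1 W=0
Move 6: W@(3,3) -> caps B=1 W=0
Move 7: B@(4,1) -> caps B=1 W=0
Move 8: W@(2,3) -> caps B=1 W=0
Move 9: B@(3,2) -> caps B=1 W=0
Move 10: W@(3,4) -> caps B=1 W=0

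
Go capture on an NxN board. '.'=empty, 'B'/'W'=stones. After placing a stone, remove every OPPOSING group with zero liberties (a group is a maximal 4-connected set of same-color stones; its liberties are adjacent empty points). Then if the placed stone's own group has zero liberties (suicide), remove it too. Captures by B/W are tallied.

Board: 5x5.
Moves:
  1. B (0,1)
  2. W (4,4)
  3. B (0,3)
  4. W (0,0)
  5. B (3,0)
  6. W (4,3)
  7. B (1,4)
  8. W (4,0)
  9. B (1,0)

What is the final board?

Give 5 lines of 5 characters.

Answer: .B.B.
B...B
.....
B....
W..WW

Derivation:
Move 1: B@(0,1) -> caps B=0 W=0
Move 2: W@(4,4) -> caps B=0 W=0
Move 3: B@(0,3) -> caps B=0 W=0
Move 4: W@(0,0) -> caps B=0 W=0
Move 5: B@(3,0) -> caps B=0 W=0
Move 6: W@(4,3) -> caps B=0 W=0
Move 7: B@(1,4) -> caps B=0 W=0
Move 8: W@(4,0) -> caps B=0 W=0
Move 9: B@(1,0) -> caps B=1 W=0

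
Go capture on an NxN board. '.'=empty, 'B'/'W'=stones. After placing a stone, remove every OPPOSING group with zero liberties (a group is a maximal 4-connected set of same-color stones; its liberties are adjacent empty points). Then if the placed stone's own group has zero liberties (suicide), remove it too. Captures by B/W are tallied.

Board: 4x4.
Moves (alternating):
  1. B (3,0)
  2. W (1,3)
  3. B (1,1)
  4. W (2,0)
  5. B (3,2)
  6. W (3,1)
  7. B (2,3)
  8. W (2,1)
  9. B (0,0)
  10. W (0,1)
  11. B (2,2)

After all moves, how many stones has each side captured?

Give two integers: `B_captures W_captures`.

Move 1: B@(3,0) -> caps B=0 W=0
Move 2: W@(1,3) -> caps B=0 W=0
Move 3: B@(1,1) -> caps B=0 W=0
Move 4: W@(2,0) -> caps B=0 W=0
Move 5: B@(3,2) -> caps B=0 W=0
Move 6: W@(3,1) -> caps B=0 W=1
Move 7: B@(2,3) -> caps B=0 W=1
Move 8: W@(2,1) -> caps B=0 W=1
Move 9: B@(0,0) -> caps B=0 W=1
Move 10: W@(0,1) -> caps B=0 W=1
Move 11: B@(2,2) -> caps B=0 W=1

Answer: 0 1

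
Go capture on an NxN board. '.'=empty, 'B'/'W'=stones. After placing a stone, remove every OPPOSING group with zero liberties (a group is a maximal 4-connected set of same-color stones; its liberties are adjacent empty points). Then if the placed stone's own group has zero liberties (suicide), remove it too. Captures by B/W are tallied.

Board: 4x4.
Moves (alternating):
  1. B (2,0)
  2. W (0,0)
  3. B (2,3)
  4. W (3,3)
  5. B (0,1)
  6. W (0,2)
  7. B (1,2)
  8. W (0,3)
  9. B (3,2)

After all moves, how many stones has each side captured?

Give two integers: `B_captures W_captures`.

Move 1: B@(2,0) -> caps B=0 W=0
Move 2: W@(0,0) -> caps B=0 W=0
Move 3: B@(2,3) -> caps B=0 W=0
Move 4: W@(3,3) -> caps B=0 W=0
Move 5: B@(0,1) -> caps B=0 W=0
Move 6: W@(0,2) -> caps B=0 W=0
Move 7: B@(1,2) -> caps B=0 W=0
Move 8: W@(0,3) -> caps B=0 W=0
Move 9: B@(3,2) -> caps B=1 W=0

Answer: 1 0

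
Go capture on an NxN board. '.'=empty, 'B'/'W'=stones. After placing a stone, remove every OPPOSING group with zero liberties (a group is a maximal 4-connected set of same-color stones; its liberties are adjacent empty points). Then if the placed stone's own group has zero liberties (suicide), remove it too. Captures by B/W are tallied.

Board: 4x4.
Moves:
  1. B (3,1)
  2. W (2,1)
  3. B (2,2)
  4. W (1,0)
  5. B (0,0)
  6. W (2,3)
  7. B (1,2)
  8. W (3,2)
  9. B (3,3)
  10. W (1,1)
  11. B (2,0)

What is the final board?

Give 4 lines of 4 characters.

Answer: B...
WWB.
BWBW
.B.B

Derivation:
Move 1: B@(3,1) -> caps B=0 W=0
Move 2: W@(2,1) -> caps B=0 W=0
Move 3: B@(2,2) -> caps B=0 W=0
Move 4: W@(1,0) -> caps B=0 W=0
Move 5: B@(0,0) -> caps B=0 W=0
Move 6: W@(2,3) -> caps B=0 W=0
Move 7: B@(1,2) -> caps B=0 W=0
Move 8: W@(3,2) -> caps B=0 W=0
Move 9: B@(3,3) -> caps B=1 W=0
Move 10: W@(1,1) -> caps B=1 W=0
Move 11: B@(2,0) -> caps B=1 W=0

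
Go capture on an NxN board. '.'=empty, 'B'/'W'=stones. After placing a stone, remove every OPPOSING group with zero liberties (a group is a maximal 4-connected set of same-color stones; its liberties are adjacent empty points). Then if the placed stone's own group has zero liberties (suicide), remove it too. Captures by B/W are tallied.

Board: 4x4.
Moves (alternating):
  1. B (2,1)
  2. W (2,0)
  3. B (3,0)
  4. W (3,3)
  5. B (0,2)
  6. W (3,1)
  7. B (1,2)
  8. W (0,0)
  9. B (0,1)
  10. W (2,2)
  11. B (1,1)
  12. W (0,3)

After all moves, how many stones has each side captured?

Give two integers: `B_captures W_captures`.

Answer: 0 1

Derivation:
Move 1: B@(2,1) -> caps B=0 W=0
Move 2: W@(2,0) -> caps B=0 W=0
Move 3: B@(3,0) -> caps B=0 W=0
Move 4: W@(3,3) -> caps B=0 W=0
Move 5: B@(0,2) -> caps B=0 W=0
Move 6: W@(3,1) -> caps B=0 W=1
Move 7: B@(1,2) -> caps B=0 W=1
Move 8: W@(0,0) -> caps B=0 W=1
Move 9: B@(0,1) -> caps B=0 W=1
Move 10: W@(2,2) -> caps B=0 W=1
Move 11: B@(1,1) -> caps B=0 W=1
Move 12: W@(0,3) -> caps B=0 W=1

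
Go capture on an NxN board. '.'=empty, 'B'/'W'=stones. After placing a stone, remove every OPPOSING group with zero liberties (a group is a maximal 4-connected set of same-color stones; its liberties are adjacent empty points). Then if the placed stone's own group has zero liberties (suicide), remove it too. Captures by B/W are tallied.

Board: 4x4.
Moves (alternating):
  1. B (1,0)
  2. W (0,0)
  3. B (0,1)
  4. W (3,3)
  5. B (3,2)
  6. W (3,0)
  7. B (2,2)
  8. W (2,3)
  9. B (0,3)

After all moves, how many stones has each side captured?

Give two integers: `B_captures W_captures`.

Answer: 1 0

Derivation:
Move 1: B@(1,0) -> caps B=0 W=0
Move 2: W@(0,0) -> caps B=0 W=0
Move 3: B@(0,1) -> caps B=1 W=0
Move 4: W@(3,3) -> caps B=1 W=0
Move 5: B@(3,2) -> caps B=1 W=0
Move 6: W@(3,0) -> caps B=1 W=0
Move 7: B@(2,2) -> caps B=1 W=0
Move 8: W@(2,3) -> caps B=1 W=0
Move 9: B@(0,3) -> caps B=1 W=0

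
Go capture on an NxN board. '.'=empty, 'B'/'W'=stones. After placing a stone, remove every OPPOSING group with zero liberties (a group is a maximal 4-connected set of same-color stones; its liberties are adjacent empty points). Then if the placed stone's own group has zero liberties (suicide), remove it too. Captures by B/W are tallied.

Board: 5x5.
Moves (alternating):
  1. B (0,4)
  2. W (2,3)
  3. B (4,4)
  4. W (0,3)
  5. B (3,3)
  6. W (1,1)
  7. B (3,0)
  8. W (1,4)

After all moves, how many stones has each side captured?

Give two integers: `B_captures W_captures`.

Answer: 0 1

Derivation:
Move 1: B@(0,4) -> caps B=0 W=0
Move 2: W@(2,3) -> caps B=0 W=0
Move 3: B@(4,4) -> caps B=0 W=0
Move 4: W@(0,3) -> caps B=0 W=0
Move 5: B@(3,3) -> caps B=0 W=0
Move 6: W@(1,1) -> caps B=0 W=0
Move 7: B@(3,0) -> caps B=0 W=0
Move 8: W@(1,4) -> caps B=0 W=1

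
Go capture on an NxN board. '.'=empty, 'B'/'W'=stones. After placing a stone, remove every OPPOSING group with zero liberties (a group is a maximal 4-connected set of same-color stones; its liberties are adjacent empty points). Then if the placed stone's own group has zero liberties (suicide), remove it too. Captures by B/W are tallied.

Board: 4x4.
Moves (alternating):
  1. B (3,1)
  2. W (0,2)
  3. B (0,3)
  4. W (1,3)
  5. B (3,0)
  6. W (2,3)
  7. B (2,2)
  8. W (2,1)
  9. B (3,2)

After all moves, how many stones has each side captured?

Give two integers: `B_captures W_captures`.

Move 1: B@(3,1) -> caps B=0 W=0
Move 2: W@(0,2) -> caps B=0 W=0
Move 3: B@(0,3) -> caps B=0 W=0
Move 4: W@(1,3) -> caps B=0 W=1
Move 5: B@(3,0) -> caps B=0 W=1
Move 6: W@(2,3) -> caps B=0 W=1
Move 7: B@(2,2) -> caps B=0 W=1
Move 8: W@(2,1) -> caps B=0 W=1
Move 9: B@(3,2) -> caps B=0 W=1

Answer: 0 1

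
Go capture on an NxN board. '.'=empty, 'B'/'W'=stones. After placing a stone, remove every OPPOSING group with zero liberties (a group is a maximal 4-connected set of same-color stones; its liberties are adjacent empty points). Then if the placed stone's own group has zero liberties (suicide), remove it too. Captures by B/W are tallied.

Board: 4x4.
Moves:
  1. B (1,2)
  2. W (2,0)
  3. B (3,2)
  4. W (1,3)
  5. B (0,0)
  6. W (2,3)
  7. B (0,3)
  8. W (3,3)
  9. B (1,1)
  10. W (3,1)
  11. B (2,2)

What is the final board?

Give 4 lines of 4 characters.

Move 1: B@(1,2) -> caps B=0 W=0
Move 2: W@(2,0) -> caps B=0 W=0
Move 3: B@(3,2) -> caps B=0 W=0
Move 4: W@(1,3) -> caps B=0 W=0
Move 5: B@(0,0) -> caps B=0 W=0
Move 6: W@(2,3) -> caps B=0 W=0
Move 7: B@(0,3) -> caps B=0 W=0
Move 8: W@(3,3) -> caps B=0 W=0
Move 9: B@(1,1) -> caps B=0 W=0
Move 10: W@(3,1) -> caps B=0 W=0
Move 11: B@(2,2) -> caps B=3 W=0

Answer: B..B
.BB.
W.B.
.WB.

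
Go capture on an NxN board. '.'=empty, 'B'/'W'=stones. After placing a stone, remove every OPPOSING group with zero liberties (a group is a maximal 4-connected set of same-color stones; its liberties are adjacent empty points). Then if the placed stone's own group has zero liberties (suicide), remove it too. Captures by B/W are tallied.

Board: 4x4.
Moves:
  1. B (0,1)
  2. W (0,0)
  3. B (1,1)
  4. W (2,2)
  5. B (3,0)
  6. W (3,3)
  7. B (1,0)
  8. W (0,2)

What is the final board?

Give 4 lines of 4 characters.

Move 1: B@(0,1) -> caps B=0 W=0
Move 2: W@(0,0) -> caps B=0 W=0
Move 3: B@(1,1) -> caps B=0 W=0
Move 4: W@(2,2) -> caps B=0 W=0
Move 5: B@(3,0) -> caps B=0 W=0
Move 6: W@(3,3) -> caps B=0 W=0
Move 7: B@(1,0) -> caps B=1 W=0
Move 8: W@(0,2) -> caps B=1 W=0

Answer: .BW.
BB..
..W.
B..W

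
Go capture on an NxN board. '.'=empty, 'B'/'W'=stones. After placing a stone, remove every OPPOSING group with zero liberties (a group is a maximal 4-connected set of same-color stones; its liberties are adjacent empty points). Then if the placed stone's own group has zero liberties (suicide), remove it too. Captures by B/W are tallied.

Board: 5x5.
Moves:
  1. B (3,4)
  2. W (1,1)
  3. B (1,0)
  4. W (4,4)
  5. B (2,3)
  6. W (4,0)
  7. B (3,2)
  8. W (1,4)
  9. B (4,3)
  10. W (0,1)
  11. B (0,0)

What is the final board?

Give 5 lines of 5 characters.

Move 1: B@(3,4) -> caps B=0 W=0
Move 2: W@(1,1) -> caps B=0 W=0
Move 3: B@(1,0) -> caps B=0 W=0
Move 4: W@(4,4) -> caps B=0 W=0
Move 5: B@(2,3) -> caps B=0 W=0
Move 6: W@(4,0) -> caps B=0 W=0
Move 7: B@(3,2) -> caps B=0 W=0
Move 8: W@(1,4) -> caps B=0 W=0
Move 9: B@(4,3) -> caps B=1 W=0
Move 10: W@(0,1) -> caps B=1 W=0
Move 11: B@(0,0) -> caps B=1 W=0

Answer: BW...
BW..W
...B.
..B.B
W..B.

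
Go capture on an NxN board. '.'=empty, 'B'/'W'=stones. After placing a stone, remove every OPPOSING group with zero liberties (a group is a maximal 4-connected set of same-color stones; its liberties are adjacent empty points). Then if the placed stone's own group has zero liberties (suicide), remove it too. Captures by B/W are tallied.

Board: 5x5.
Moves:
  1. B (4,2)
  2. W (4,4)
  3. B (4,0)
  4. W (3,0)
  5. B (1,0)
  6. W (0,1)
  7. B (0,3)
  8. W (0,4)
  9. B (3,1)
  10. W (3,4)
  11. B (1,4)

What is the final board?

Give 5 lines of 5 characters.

Answer: .W.B.
B...B
.....
WB..W
B.B.W

Derivation:
Move 1: B@(4,2) -> caps B=0 W=0
Move 2: W@(4,4) -> caps B=0 W=0
Move 3: B@(4,0) -> caps B=0 W=0
Move 4: W@(3,0) -> caps B=0 W=0
Move 5: B@(1,0) -> caps B=0 W=0
Move 6: W@(0,1) -> caps B=0 W=0
Move 7: B@(0,3) -> caps B=0 W=0
Move 8: W@(0,4) -> caps B=0 W=0
Move 9: B@(3,1) -> caps B=0 W=0
Move 10: W@(3,4) -> caps B=0 W=0
Move 11: B@(1,4) -> caps B=1 W=0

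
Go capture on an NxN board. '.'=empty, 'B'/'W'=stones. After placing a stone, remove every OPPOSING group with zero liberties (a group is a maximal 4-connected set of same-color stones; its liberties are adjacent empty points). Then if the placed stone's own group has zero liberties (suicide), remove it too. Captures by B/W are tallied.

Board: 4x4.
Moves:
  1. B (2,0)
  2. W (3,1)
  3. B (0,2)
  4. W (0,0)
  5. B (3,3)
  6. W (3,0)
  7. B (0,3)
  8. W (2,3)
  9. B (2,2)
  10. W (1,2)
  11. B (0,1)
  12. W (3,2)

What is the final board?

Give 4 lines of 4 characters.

Move 1: B@(2,0) -> caps B=0 W=0
Move 2: W@(3,1) -> caps B=0 W=0
Move 3: B@(0,2) -> caps B=0 W=0
Move 4: W@(0,0) -> caps B=0 W=0
Move 5: B@(3,3) -> caps B=0 W=0
Move 6: W@(3,0) -> caps B=0 W=0
Move 7: B@(0,3) -> caps B=0 W=0
Move 8: W@(2,3) -> caps B=0 W=0
Move 9: B@(2,2) -> caps B=0 W=0
Move 10: W@(1,2) -> caps B=0 W=0
Move 11: B@(0,1) -> caps B=0 W=0
Move 12: W@(3,2) -> caps B=0 W=1

Answer: WBBB
..W.
B.BW
WWW.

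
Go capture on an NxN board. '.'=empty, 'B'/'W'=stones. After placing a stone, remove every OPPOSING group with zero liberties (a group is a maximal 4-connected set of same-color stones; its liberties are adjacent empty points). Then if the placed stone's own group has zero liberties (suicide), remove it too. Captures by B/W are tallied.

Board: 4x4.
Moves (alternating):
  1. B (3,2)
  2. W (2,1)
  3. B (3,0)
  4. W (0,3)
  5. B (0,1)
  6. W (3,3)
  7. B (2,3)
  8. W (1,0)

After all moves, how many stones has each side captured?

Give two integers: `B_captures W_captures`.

Answer: 1 0

Derivation:
Move 1: B@(3,2) -> caps B=0 W=0
Move 2: W@(2,1) -> caps B=0 W=0
Move 3: B@(3,0) -> caps B=0 W=0
Move 4: W@(0,3) -> caps B=0 W=0
Move 5: B@(0,1) -> caps B=0 W=0
Move 6: W@(3,3) -> caps B=0 W=0
Move 7: B@(2,3) -> caps B=1 W=0
Move 8: W@(1,0) -> caps B=1 W=0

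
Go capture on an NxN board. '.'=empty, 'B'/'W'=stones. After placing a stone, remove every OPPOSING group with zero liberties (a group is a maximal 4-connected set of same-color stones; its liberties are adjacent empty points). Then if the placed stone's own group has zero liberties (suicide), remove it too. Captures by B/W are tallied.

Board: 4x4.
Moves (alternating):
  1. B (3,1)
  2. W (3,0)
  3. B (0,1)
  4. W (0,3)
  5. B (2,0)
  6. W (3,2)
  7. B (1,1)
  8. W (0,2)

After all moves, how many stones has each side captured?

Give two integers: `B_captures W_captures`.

Move 1: B@(3,1) -> caps B=0 W=0
Move 2: W@(3,0) -> caps B=0 W=0
Move 3: B@(0,1) -> caps B=0 W=0
Move 4: W@(0,3) -> caps B=0 W=0
Move 5: B@(2,0) -> caps B=1 W=0
Move 6: W@(3,2) -> caps B=1 W=0
Move 7: B@(1,1) -> caps B=1 W=0
Move 8: W@(0,2) -> caps B=1 W=0

Answer: 1 0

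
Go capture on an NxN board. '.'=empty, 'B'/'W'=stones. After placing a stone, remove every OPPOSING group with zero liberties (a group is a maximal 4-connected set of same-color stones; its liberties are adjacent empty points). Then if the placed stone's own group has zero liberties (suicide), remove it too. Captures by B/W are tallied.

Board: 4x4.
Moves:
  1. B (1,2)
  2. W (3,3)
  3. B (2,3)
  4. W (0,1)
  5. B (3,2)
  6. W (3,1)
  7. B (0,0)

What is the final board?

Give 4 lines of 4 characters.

Answer: BW..
..B.
...B
.WB.

Derivation:
Move 1: B@(1,2) -> caps B=0 W=0
Move 2: W@(3,3) -> caps B=0 W=0
Move 3: B@(2,3) -> caps B=0 W=0
Move 4: W@(0,1) -> caps B=0 W=0
Move 5: B@(3,2) -> caps B=1 W=0
Move 6: W@(3,1) -> caps B=1 W=0
Move 7: B@(0,0) -> caps B=1 W=0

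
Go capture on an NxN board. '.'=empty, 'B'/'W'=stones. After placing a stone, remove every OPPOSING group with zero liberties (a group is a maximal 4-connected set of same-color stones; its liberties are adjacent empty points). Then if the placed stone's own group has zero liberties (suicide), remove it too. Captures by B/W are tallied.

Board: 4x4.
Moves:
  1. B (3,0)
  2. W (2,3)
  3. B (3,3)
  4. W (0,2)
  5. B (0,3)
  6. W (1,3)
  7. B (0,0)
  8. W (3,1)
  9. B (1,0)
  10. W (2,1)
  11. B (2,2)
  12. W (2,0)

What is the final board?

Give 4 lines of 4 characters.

Move 1: B@(3,0) -> caps B=0 W=0
Move 2: W@(2,3) -> caps B=0 W=0
Move 3: B@(3,3) -> caps B=0 W=0
Move 4: W@(0,2) -> caps B=0 W=0
Move 5: B@(0,3) -> caps B=0 W=0
Move 6: W@(1,3) -> caps B=0 W=1
Move 7: B@(0,0) -> caps B=0 W=1
Move 8: W@(3,1) -> caps B=0 W=1
Move 9: B@(1,0) -> caps B=0 W=1
Move 10: W@(2,1) -> caps B=0 W=1
Move 11: B@(2,2) -> caps B=0 W=1
Move 12: W@(2,0) -> caps B=0 W=2

Answer: B.W.
B..W
WWBW
.W.B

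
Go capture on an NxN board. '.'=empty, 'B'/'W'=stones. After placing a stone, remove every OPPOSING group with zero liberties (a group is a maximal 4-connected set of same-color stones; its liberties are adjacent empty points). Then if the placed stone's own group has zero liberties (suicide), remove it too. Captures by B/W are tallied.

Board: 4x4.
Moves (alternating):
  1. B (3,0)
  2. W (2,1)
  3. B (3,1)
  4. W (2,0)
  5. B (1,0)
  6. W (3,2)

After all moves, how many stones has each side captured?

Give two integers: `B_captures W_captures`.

Move 1: B@(3,0) -> caps B=0 W=0
Move 2: W@(2,1) -> caps B=0 W=0
Move 3: B@(3,1) -> caps B=0 W=0
Move 4: W@(2,0) -> caps B=0 W=0
Move 5: B@(1,0) -> caps B=0 W=0
Move 6: W@(3,2) -> caps B=0 W=2

Answer: 0 2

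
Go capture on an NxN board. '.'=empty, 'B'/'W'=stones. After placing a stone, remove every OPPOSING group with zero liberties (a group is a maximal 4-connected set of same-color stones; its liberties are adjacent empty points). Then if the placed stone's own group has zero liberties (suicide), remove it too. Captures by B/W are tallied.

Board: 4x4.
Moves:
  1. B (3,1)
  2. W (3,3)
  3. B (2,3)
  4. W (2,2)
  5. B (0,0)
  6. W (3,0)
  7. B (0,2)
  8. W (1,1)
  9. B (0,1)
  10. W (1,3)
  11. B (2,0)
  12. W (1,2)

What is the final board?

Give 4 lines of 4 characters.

Answer: BBB.
.WWW
B.W.
.B.W

Derivation:
Move 1: B@(3,1) -> caps B=0 W=0
Move 2: W@(3,3) -> caps B=0 W=0
Move 3: B@(2,3) -> caps B=0 W=0
Move 4: W@(2,2) -> caps B=0 W=0
Move 5: B@(0,0) -> caps B=0 W=0
Move 6: W@(3,0) -> caps B=0 W=0
Move 7: B@(0,2) -> caps B=0 W=0
Move 8: W@(1,1) -> caps B=0 W=0
Move 9: B@(0,1) -> caps B=0 W=0
Move 10: W@(1,3) -> caps B=0 W=1
Move 11: B@(2,0) -> caps B=1 W=1
Move 12: W@(1,2) -> caps B=1 W=1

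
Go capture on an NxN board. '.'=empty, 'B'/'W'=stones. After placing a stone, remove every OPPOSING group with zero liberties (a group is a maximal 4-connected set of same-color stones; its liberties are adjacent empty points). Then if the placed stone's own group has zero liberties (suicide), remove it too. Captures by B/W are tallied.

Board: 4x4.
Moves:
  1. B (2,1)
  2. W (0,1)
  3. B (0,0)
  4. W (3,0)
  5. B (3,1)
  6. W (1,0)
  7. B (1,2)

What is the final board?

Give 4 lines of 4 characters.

Answer: .W..
W.B.
.B..
WB..

Derivation:
Move 1: B@(2,1) -> caps B=0 W=0
Move 2: W@(0,1) -> caps B=0 W=0
Move 3: B@(0,0) -> caps B=0 W=0
Move 4: W@(3,0) -> caps B=0 W=0
Move 5: B@(3,1) -> caps B=0 W=0
Move 6: W@(1,0) -> caps B=0 W=1
Move 7: B@(1,2) -> caps B=0 W=1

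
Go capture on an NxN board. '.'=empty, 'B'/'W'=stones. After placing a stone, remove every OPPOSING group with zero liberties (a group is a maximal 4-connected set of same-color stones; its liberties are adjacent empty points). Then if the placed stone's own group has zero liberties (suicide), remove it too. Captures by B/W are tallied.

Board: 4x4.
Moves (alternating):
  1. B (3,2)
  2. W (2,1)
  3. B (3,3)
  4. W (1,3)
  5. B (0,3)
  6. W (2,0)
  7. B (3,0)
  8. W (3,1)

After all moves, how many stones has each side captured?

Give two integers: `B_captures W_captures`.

Move 1: B@(3,2) -> caps B=0 W=0
Move 2: W@(2,1) -> caps B=0 W=0
Move 3: B@(3,3) -> caps B=0 W=0
Move 4: W@(1,3) -> caps B=0 W=0
Move 5: B@(0,3) -> caps B=0 W=0
Move 6: W@(2,0) -> caps B=0 W=0
Move 7: B@(3,0) -> caps B=0 W=0
Move 8: W@(3,1) -> caps B=0 W=1

Answer: 0 1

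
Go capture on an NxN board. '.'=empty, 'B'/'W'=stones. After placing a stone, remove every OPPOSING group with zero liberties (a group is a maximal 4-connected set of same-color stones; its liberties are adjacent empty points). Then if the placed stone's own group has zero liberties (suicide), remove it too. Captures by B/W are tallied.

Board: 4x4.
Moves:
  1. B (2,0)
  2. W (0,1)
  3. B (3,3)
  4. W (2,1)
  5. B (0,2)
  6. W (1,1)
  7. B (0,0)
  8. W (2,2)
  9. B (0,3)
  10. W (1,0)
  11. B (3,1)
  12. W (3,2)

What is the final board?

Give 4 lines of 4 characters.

Move 1: B@(2,0) -> caps B=0 W=0
Move 2: W@(0,1) -> caps B=0 W=0
Move 3: B@(3,3) -> caps B=0 W=0
Move 4: W@(2,1) -> caps B=0 W=0
Move 5: B@(0,2) -> caps B=0 W=0
Move 6: W@(1,1) -> caps B=0 W=0
Move 7: B@(0,0) -> caps B=0 W=0
Move 8: W@(2,2) -> caps B=0 W=0
Move 9: B@(0,3) -> caps B=0 W=0
Move 10: W@(1,0) -> caps B=0 W=1
Move 11: B@(3,1) -> caps B=0 W=1
Move 12: W@(3,2) -> caps B=0 W=1

Answer: .WBB
WW..
BWW.
.BWB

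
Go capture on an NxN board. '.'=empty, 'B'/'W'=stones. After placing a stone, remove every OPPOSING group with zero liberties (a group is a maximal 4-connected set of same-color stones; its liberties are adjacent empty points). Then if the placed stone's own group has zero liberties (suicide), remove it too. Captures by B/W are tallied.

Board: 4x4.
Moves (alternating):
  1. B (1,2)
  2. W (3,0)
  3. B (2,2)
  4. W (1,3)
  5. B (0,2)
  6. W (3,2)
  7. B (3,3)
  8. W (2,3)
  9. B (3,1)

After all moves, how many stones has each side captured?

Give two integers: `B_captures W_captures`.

Answer: 0 1

Derivation:
Move 1: B@(1,2) -> caps B=0 W=0
Move 2: W@(3,0) -> caps B=0 W=0
Move 3: B@(2,2) -> caps B=0 W=0
Move 4: W@(1,3) -> caps B=0 W=0
Move 5: B@(0,2) -> caps B=0 W=0
Move 6: W@(3,2) -> caps B=0 W=0
Move 7: B@(3,3) -> caps B=0 W=0
Move 8: W@(2,3) -> caps B=0 W=1
Move 9: B@(3,1) -> caps B=0 W=1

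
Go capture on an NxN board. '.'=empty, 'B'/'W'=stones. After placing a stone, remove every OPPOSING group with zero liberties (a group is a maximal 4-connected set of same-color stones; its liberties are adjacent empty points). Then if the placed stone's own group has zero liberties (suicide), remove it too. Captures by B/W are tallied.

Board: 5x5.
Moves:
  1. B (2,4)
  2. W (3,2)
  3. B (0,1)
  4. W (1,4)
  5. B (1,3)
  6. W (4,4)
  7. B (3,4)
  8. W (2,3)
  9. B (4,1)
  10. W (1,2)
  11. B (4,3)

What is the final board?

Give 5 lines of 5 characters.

Answer: .B...
..WBW
...WB
..W.B
.B.B.

Derivation:
Move 1: B@(2,4) -> caps B=0 W=0
Move 2: W@(3,2) -> caps B=0 W=0
Move 3: B@(0,1) -> caps B=0 W=0
Move 4: W@(1,4) -> caps B=0 W=0
Move 5: B@(1,3) -> caps B=0 W=0
Move 6: W@(4,4) -> caps B=0 W=0
Move 7: B@(3,4) -> caps B=0 W=0
Move 8: W@(2,3) -> caps B=0 W=0
Move 9: B@(4,1) -> caps B=0 W=0
Move 10: W@(1,2) -> caps B=0 W=0
Move 11: B@(4,3) -> caps B=1 W=0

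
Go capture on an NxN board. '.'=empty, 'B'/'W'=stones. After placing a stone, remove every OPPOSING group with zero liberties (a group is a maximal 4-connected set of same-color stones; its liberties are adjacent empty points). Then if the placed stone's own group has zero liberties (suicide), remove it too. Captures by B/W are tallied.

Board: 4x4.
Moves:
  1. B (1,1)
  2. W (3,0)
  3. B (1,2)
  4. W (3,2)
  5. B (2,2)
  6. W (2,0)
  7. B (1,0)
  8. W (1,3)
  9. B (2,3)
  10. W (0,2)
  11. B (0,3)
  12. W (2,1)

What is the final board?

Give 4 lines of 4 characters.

Move 1: B@(1,1) -> caps B=0 W=0
Move 2: W@(3,0) -> caps B=0 W=0
Move 3: B@(1,2) -> caps B=0 W=0
Move 4: W@(3,2) -> caps B=0 W=0
Move 5: B@(2,2) -> caps B=0 W=0
Move 6: W@(2,0) -> caps B=0 W=0
Move 7: B@(1,0) -> caps B=0 W=0
Move 8: W@(1,3) -> caps B=0 W=0
Move 9: B@(2,3) -> caps B=0 W=0
Move 10: W@(0,2) -> caps B=0 W=0
Move 11: B@(0,3) -> caps B=1 W=0
Move 12: W@(2,1) -> caps B=1 W=0

Answer: ..WB
BBB.
WWBB
W.W.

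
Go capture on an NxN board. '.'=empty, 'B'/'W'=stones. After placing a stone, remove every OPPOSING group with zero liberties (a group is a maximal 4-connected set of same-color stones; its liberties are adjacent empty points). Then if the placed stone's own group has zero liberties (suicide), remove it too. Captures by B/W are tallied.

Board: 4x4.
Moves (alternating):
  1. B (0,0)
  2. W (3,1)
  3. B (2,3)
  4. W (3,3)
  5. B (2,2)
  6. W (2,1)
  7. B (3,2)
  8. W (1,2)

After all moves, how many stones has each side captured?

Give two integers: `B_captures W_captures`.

Move 1: B@(0,0) -> caps B=0 W=0
Move 2: W@(3,1) -> caps B=0 W=0
Move 3: B@(2,3) -> caps B=0 W=0
Move 4: W@(3,3) -> caps B=0 W=0
Move 5: B@(2,2) -> caps B=0 W=0
Move 6: W@(2,1) -> caps B=0 W=0
Move 7: B@(3,2) -> caps B=1 W=0
Move 8: W@(1,2) -> caps B=1 W=0

Answer: 1 0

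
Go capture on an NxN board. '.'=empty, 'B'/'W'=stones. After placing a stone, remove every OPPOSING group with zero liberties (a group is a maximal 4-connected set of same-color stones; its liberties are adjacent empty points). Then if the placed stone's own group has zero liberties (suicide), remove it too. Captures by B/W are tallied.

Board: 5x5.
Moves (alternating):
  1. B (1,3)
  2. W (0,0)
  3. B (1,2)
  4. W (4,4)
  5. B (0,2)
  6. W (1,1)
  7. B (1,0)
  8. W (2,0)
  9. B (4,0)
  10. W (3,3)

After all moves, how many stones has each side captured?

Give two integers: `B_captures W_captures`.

Move 1: B@(1,3) -> caps B=0 W=0
Move 2: W@(0,0) -> caps B=0 W=0
Move 3: B@(1,2) -> caps B=0 W=0
Move 4: W@(4,4) -> caps B=0 W=0
Move 5: B@(0,2) -> caps B=0 W=0
Move 6: W@(1,1) -> caps B=0 W=0
Move 7: B@(1,0) -> caps B=0 W=0
Move 8: W@(2,0) -> caps B=0 W=1
Move 9: B@(4,0) -> caps B=0 W=1
Move 10: W@(3,3) -> caps B=0 W=1

Answer: 0 1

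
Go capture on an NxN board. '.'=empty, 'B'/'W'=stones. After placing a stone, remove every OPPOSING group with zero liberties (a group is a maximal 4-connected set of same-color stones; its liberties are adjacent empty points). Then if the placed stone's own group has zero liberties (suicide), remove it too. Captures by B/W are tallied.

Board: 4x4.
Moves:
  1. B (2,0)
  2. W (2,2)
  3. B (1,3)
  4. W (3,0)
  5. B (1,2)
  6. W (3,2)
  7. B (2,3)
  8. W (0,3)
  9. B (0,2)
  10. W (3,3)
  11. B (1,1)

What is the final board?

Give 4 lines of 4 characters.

Move 1: B@(2,0) -> caps B=0 W=0
Move 2: W@(2,2) -> caps B=0 W=0
Move 3: B@(1,3) -> caps B=0 W=0
Move 4: W@(3,0) -> caps B=0 W=0
Move 5: B@(1,2) -> caps B=0 W=0
Move 6: W@(3,2) -> caps B=0 W=0
Move 7: B@(2,3) -> caps B=0 W=0
Move 8: W@(0,3) -> caps B=0 W=0
Move 9: B@(0,2) -> caps B=1 W=0
Move 10: W@(3,3) -> caps B=1 W=0
Move 11: B@(1,1) -> caps B=1 W=0

Answer: ..B.
.BBB
B.WB
W.WW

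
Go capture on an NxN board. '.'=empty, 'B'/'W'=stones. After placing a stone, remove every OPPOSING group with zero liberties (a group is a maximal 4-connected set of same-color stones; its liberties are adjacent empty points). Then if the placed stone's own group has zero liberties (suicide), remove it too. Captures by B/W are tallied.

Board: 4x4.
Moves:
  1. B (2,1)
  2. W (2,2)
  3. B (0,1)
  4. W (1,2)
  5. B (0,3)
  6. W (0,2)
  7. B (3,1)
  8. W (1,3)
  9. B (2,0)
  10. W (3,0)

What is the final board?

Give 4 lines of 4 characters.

Move 1: B@(2,1) -> caps B=0 W=0
Move 2: W@(2,2) -> caps B=0 W=0
Move 3: B@(0,1) -> caps B=0 W=0
Move 4: W@(1,2) -> caps B=0 W=0
Move 5: B@(0,3) -> caps B=0 W=0
Move 6: W@(0,2) -> caps B=0 W=0
Move 7: B@(3,1) -> caps B=0 W=0
Move 8: W@(1,3) -> caps B=0 W=1
Move 9: B@(2,0) -> caps B=0 W=1
Move 10: W@(3,0) -> caps B=0 W=1

Answer: .BW.
..WW
BBW.
.B..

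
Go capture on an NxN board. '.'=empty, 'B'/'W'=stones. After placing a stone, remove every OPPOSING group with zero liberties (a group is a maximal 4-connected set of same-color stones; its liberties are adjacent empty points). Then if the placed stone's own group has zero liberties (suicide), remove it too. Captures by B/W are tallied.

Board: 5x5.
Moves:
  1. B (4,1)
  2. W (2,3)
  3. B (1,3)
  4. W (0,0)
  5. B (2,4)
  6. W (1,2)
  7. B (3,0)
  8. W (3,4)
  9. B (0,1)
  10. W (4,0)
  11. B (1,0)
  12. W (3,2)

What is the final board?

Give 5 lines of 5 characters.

Move 1: B@(4,1) -> caps B=0 W=0
Move 2: W@(2,3) -> caps B=0 W=0
Move 3: B@(1,3) -> caps B=0 W=0
Move 4: W@(0,0) -> caps B=0 W=0
Move 5: B@(2,4) -> caps B=0 W=0
Move 6: W@(1,2) -> caps B=0 W=0
Move 7: B@(3,0) -> caps B=0 W=0
Move 8: W@(3,4) -> caps B=0 W=0
Move 9: B@(0,1) -> caps B=0 W=0
Move 10: W@(4,0) -> caps B=0 W=0
Move 11: B@(1,0) -> caps B=1 W=0
Move 12: W@(3,2) -> caps B=1 W=0

Answer: .B...
B.WB.
...WB
B.W.W
.B...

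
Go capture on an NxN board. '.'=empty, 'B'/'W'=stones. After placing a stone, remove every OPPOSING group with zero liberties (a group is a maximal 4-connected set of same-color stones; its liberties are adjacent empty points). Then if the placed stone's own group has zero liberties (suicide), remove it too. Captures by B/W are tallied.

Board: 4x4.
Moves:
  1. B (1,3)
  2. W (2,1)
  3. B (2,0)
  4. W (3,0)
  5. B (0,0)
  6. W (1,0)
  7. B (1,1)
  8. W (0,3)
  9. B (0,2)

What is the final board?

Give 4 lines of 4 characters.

Move 1: B@(1,3) -> caps B=0 W=0
Move 2: W@(2,1) -> caps B=0 W=0
Move 3: B@(2,0) -> caps B=0 W=0
Move 4: W@(3,0) -> caps B=0 W=0
Move 5: B@(0,0) -> caps B=0 W=0
Move 6: W@(1,0) -> caps B=0 W=1
Move 7: B@(1,1) -> caps B=0 W=1
Move 8: W@(0,3) -> caps B=0 W=1
Move 9: B@(0,2) -> caps B=1 W=1

Answer: B.B.
WB.B
.W..
W...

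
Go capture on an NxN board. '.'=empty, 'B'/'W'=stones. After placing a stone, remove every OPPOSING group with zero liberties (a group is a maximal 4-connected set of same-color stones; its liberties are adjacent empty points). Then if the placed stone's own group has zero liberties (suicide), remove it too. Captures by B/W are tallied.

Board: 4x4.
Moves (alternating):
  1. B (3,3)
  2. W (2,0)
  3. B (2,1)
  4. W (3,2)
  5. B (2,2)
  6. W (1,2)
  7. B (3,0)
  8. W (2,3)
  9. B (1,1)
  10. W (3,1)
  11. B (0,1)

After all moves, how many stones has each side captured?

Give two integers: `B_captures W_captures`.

Answer: 0 2

Derivation:
Move 1: B@(3,3) -> caps B=0 W=0
Move 2: W@(2,0) -> caps B=0 W=0
Move 3: B@(2,1) -> caps B=0 W=0
Move 4: W@(3,2) -> caps B=0 W=0
Move 5: B@(2,2) -> caps B=0 W=0
Move 6: W@(1,2) -> caps B=0 W=0
Move 7: B@(3,0) -> caps B=0 W=0
Move 8: W@(2,3) -> caps B=0 W=1
Move 9: B@(1,1) -> caps B=0 W=1
Move 10: W@(3,1) -> caps B=0 W=2
Move 11: B@(0,1) -> caps B=0 W=2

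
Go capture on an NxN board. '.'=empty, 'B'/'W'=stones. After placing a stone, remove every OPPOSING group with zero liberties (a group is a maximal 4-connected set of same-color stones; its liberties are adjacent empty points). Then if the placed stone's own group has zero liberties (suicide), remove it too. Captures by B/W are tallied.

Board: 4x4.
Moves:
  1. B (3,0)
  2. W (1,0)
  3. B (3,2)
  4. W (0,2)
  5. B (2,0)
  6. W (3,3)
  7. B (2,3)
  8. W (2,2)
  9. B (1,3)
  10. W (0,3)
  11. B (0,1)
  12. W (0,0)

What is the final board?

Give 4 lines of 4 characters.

Answer: WBWW
W..B
B.WB
B.B.

Derivation:
Move 1: B@(3,0) -> caps B=0 W=0
Move 2: W@(1,0) -> caps B=0 W=0
Move 3: B@(3,2) -> caps B=0 W=0
Move 4: W@(0,2) -> caps B=0 W=0
Move 5: B@(2,0) -> caps B=0 W=0
Move 6: W@(3,3) -> caps B=0 W=0
Move 7: B@(2,3) -> caps B=1 W=0
Move 8: W@(2,2) -> caps B=1 W=0
Move 9: B@(1,3) -> caps B=1 W=0
Move 10: W@(0,3) -> caps B=1 W=0
Move 11: B@(0,1) -> caps B=1 W=0
Move 12: W@(0,0) -> caps B=1 W=0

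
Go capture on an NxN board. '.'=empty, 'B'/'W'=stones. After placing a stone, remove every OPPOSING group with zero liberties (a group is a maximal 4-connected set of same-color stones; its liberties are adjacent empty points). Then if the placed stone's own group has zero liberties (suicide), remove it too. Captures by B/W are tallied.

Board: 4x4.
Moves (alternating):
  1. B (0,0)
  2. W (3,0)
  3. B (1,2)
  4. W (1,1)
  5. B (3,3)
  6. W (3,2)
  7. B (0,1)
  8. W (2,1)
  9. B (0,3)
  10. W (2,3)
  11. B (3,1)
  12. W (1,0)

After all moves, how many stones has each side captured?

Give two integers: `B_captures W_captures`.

Answer: 0 1

Derivation:
Move 1: B@(0,0) -> caps B=0 W=0
Move 2: W@(3,0) -> caps B=0 W=0
Move 3: B@(1,2) -> caps B=0 W=0
Move 4: W@(1,1) -> caps B=0 W=0
Move 5: B@(3,3) -> caps B=0 W=0
Move 6: W@(3,2) -> caps B=0 W=0
Move 7: B@(0,1) -> caps B=0 W=0
Move 8: W@(2,1) -> caps B=0 W=0
Move 9: B@(0,3) -> caps B=0 W=0
Move 10: W@(2,3) -> caps B=0 W=1
Move 11: B@(3,1) -> caps B=0 W=1
Move 12: W@(1,0) -> caps B=0 W=1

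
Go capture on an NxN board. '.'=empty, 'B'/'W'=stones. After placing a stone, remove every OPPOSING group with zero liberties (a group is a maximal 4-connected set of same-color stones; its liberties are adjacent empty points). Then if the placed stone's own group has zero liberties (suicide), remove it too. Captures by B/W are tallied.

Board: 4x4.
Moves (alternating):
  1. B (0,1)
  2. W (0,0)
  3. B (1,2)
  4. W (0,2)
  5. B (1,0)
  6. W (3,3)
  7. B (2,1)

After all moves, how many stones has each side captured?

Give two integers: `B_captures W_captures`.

Answer: 1 0

Derivation:
Move 1: B@(0,1) -> caps B=0 W=0
Move 2: W@(0,0) -> caps B=0 W=0
Move 3: B@(1,2) -> caps B=0 W=0
Move 4: W@(0,2) -> caps B=0 W=0
Move 5: B@(1,0) -> caps B=1 W=0
Move 6: W@(3,3) -> caps B=1 W=0
Move 7: B@(2,1) -> caps B=1 W=0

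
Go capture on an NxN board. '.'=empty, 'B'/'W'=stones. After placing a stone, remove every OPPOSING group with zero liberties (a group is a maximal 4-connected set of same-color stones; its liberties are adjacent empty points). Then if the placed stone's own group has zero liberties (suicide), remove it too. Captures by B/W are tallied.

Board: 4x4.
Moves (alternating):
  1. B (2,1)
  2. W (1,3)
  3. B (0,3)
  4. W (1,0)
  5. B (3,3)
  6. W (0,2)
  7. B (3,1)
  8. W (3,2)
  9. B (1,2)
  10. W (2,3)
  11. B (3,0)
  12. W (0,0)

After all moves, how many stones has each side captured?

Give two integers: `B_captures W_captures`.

Answer: 0 2

Derivation:
Move 1: B@(2,1) -> caps B=0 W=0
Move 2: W@(1,3) -> caps B=0 W=0
Move 3: B@(0,3) -> caps B=0 W=0
Move 4: W@(1,0) -> caps B=0 W=0
Move 5: B@(3,3) -> caps B=0 W=0
Move 6: W@(0,2) -> caps B=0 W=1
Move 7: B@(3,1) -> caps B=0 W=1
Move 8: W@(3,2) -> caps B=0 W=1
Move 9: B@(1,2) -> caps B=0 W=1
Move 10: W@(2,3) -> caps B=0 W=2
Move 11: B@(3,0) -> caps B=0 W=2
Move 12: W@(0,0) -> caps B=0 W=2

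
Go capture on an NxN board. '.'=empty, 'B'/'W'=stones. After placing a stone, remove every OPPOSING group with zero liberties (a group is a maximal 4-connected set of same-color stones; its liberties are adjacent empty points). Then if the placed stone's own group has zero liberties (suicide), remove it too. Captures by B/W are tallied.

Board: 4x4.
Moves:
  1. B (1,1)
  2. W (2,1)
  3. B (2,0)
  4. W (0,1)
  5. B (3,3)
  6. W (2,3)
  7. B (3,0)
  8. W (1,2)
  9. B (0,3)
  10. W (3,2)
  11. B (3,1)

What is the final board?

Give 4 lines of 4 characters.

Answer: .W.B
.BW.
BW.W
BBW.

Derivation:
Move 1: B@(1,1) -> caps B=0 W=0
Move 2: W@(2,1) -> caps B=0 W=0
Move 3: B@(2,0) -> caps B=0 W=0
Move 4: W@(0,1) -> caps B=0 W=0
Move 5: B@(3,3) -> caps B=0 W=0
Move 6: W@(2,3) -> caps B=0 W=0
Move 7: B@(3,0) -> caps B=0 W=0
Move 8: W@(1,2) -> caps B=0 W=0
Move 9: B@(0,3) -> caps B=0 W=0
Move 10: W@(3,2) -> caps B=0 W=1
Move 11: B@(3,1) -> caps B=0 W=1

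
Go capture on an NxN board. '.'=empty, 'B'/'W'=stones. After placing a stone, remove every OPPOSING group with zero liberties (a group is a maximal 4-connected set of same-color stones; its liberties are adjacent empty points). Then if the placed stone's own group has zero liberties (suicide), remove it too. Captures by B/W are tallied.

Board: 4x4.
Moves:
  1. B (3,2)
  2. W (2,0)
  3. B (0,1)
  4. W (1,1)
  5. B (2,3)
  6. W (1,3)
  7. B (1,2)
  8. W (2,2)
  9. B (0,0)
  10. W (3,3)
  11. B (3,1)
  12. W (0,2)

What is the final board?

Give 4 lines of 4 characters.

Answer: BBW.
.W.W
W.W.
.BBW

Derivation:
Move 1: B@(3,2) -> caps B=0 W=0
Move 2: W@(2,0) -> caps B=0 W=0
Move 3: B@(0,1) -> caps B=0 W=0
Move 4: W@(1,1) -> caps B=0 W=0
Move 5: B@(2,3) -> caps B=0 W=0
Move 6: W@(1,3) -> caps B=0 W=0
Move 7: B@(1,2) -> caps B=0 W=0
Move 8: W@(2,2) -> caps B=0 W=0
Move 9: B@(0,0) -> caps B=0 W=0
Move 10: W@(3,3) -> caps B=0 W=1
Move 11: B@(3,1) -> caps B=0 W=1
Move 12: W@(0,2) -> caps B=0 W=2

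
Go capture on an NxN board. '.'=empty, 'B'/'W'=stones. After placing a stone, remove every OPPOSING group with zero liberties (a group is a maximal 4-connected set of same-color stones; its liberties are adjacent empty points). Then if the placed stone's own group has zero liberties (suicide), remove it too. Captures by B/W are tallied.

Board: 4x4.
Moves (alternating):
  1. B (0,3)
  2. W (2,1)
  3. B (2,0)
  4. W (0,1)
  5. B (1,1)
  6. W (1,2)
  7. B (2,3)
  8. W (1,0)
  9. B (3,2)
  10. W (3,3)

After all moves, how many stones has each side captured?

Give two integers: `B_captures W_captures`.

Answer: 0 1

Derivation:
Move 1: B@(0,3) -> caps B=0 W=0
Move 2: W@(2,1) -> caps B=0 W=0
Move 3: B@(2,0) -> caps B=0 W=0
Move 4: W@(0,1) -> caps B=0 W=0
Move 5: B@(1,1) -> caps B=0 W=0
Move 6: W@(1,2) -> caps B=0 W=0
Move 7: B@(2,3) -> caps B=0 W=0
Move 8: W@(1,0) -> caps B=0 W=1
Move 9: B@(3,2) -> caps B=0 W=1
Move 10: W@(3,3) -> caps B=0 W=1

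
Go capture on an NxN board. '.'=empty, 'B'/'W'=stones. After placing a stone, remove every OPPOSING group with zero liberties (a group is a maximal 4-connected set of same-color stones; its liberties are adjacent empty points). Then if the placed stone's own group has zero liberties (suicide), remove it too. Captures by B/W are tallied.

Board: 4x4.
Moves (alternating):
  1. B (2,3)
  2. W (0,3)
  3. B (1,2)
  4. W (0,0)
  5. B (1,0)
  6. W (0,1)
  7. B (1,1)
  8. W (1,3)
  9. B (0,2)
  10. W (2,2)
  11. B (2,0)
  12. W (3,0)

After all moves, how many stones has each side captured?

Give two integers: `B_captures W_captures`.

Move 1: B@(2,3) -> caps B=0 W=0
Move 2: W@(0,3) -> caps B=0 W=0
Move 3: B@(1,2) -> caps B=0 W=0
Move 4: W@(0,0) -> caps B=0 W=0
Move 5: B@(1,0) -> caps B=0 W=0
Move 6: W@(0,1) -> caps B=0 W=0
Move 7: B@(1,1) -> caps B=0 W=0
Move 8: W@(1,3) -> caps B=0 W=0
Move 9: B@(0,2) -> caps B=4 W=0
Move 10: W@(2,2) -> caps B=4 W=0
Move 11: B@(2,0) -> caps B=4 W=0
Move 12: W@(3,0) -> caps B=4 W=0

Answer: 4 0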